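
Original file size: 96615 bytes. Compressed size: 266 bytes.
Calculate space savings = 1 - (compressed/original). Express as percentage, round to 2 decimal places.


ratio = compressed/original = 266/96615 = 0.002753
savings = 1 - ratio = 1 - 0.002753 = 0.997247
as a percentage: 0.997247 * 100 = 99.72%

Space savings = 1 - 266/96615 = 99.72%


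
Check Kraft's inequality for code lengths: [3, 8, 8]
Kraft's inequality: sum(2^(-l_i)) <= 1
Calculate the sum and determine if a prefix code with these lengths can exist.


Sum = 2^(-3) + 2^(-8) + 2^(-8)
    = 0.125 + 0.00390625 + 0.00390625
    = 34/256 = 0.1328125
Since 0.1328125 <= 1, Kraft's inequality IS satisfied.
A prefix code with these lengths CAN exist.

Kraft sum = 0.1328125. Satisfied.


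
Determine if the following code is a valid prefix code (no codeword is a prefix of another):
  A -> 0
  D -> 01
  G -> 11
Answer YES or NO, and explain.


Checking each pair (does one codeword prefix another?):
  A='0' vs D='01': prefix -- VIOLATION

NO -- this is NOT a valid prefix code. A (0) is a prefix of D (01).


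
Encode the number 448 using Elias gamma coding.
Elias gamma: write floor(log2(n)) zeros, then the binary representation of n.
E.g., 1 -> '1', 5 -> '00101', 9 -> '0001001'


num_bits = floor(log2(448)) + 1 = 9
leading_zeros = num_bits - 1 = 8
binary(448) = 111000000

Elias gamma(448) = '00000000' + '111000000' = 00000000111000000 (17 bits)


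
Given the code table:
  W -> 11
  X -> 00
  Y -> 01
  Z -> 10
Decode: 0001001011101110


Decoding:
00 -> X
01 -> Y
00 -> X
10 -> Z
11 -> W
10 -> Z
11 -> W
10 -> Z


Result: XYXZWZWZ


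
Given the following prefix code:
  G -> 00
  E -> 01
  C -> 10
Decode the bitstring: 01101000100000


Decoding step by step:
Bits 01 -> E
Bits 10 -> C
Bits 10 -> C
Bits 00 -> G
Bits 10 -> C
Bits 00 -> G
Bits 00 -> G


Decoded message: ECCGCGG


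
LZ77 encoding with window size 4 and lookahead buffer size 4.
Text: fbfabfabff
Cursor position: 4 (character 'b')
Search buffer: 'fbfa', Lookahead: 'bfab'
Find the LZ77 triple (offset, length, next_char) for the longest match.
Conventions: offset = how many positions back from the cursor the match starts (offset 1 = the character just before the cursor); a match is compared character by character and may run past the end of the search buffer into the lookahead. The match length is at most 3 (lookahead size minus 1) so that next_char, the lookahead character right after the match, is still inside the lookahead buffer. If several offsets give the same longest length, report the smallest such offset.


Try each offset into the search buffer:
  offset=1 (pos 3, char 'a'): match length 0
  offset=2 (pos 2, char 'f'): match length 0
  offset=3 (pos 1, char 'b'): match length 3
  offset=4 (pos 0, char 'f'): match length 0
Longest match has length 3 at offset 3.
next_char = character at position 4 + 3 = 7 -> 'b'

Best match: offset=3, length=3 (matching 'bfa' starting at position 1)
LZ77 triple: (3, 3, 'b')


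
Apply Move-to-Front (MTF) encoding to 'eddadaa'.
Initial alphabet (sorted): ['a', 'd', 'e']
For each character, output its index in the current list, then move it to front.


MTF encoding:
'e': index 2 in ['a', 'd', 'e'] -> ['e', 'a', 'd']
'd': index 2 in ['e', 'a', 'd'] -> ['d', 'e', 'a']
'd': index 0 in ['d', 'e', 'a'] -> ['d', 'e', 'a']
'a': index 2 in ['d', 'e', 'a'] -> ['a', 'd', 'e']
'd': index 1 in ['a', 'd', 'e'] -> ['d', 'a', 'e']
'a': index 1 in ['d', 'a', 'e'] -> ['a', 'd', 'e']
'a': index 0 in ['a', 'd', 'e'] -> ['a', 'd', 'e']


Output: [2, 2, 0, 2, 1, 1, 0]


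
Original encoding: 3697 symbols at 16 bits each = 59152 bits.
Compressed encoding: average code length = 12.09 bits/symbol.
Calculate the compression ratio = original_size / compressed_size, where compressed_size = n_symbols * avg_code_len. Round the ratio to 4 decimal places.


original_size = n_symbols * orig_bits = 3697 * 16 = 59152 bits
compressed_size = n_symbols * avg_code_len = 3697 * 12.09 = 44696.73 bits
ratio = original_size / compressed_size = 59152 / 44696.73 = 1.3234

Compression ratio = 1.3234


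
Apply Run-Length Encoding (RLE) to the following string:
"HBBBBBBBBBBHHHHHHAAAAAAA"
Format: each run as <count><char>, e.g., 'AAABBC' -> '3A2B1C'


Scanning runs left to right:
  i=0: run of 'H' x 1 -> '1H'
  i=1: run of 'B' x 10 -> '10B'
  i=11: run of 'H' x 6 -> '6H'
  i=17: run of 'A' x 7 -> '7A'

RLE = 1H10B6H7A


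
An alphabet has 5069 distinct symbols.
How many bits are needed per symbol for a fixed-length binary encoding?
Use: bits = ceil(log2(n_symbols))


log2(5069) = 12.3075
Bracket: 2^12 = 4096 < 5069 <= 2^13 = 8192
So ceil(log2(5069)) = 13

bits = ceil(log2(5069)) = ceil(12.3075) = 13 bits


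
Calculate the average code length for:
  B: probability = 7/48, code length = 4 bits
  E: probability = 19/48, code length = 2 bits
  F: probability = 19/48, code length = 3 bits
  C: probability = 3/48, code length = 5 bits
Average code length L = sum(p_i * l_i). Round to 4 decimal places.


Weighted contributions p_i * l_i:
  B: (7/48) * 4 = 28/48
  E: (19/48) * 2 = 38/48
  F: (19/48) * 3 = 57/48
  C: (3/48) * 5 = 15/48
Sum = (28 + 38 + 57 + 15)/48 = 138/48

L = 138/48 = 2.8750 bits/symbol


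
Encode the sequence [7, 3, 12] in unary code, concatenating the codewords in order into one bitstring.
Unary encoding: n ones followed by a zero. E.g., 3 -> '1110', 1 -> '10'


Encode each number as n ones followed by a terminating 0:
  7 -> 11111110 (8 bits)
  3 -> 1110 (4 bits)
  12 -> 1111111111110 (13 bits)
Total length = 8 + 4 + 13 = 25 bits.

Unary([7, 3, 12]) = 1111111011101111111111110 (25 bits)


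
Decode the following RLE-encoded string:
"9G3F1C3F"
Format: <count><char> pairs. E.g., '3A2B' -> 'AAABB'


Expanding each <count><char> pair:
  9G -> 'GGGGGGGGG'
  3F -> 'FFF'
  1C -> 'C'
  3F -> 'FFF'

Decoded = GGGGGGGGGFFFCFFF


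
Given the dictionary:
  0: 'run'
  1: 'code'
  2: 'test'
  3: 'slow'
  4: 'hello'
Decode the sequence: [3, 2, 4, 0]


Look up each index in the dictionary:
  3 -> 'slow'
  2 -> 'test'
  4 -> 'hello'
  0 -> 'run'

Decoded: "slow test hello run"


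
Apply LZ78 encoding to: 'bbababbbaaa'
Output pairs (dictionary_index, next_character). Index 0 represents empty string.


LZ78 encoding steps:
Dictionary: {0: ''}
Step 1: w='' (idx 0), next='b' -> output (0, 'b'), add 'b' as idx 1
Step 2: w='b' (idx 1), next='a' -> output (1, 'a'), add 'ba' as idx 2
Step 3: w='ba' (idx 2), next='b' -> output (2, 'b'), add 'bab' as idx 3
Step 4: w='b' (idx 1), next='b' -> output (1, 'b'), add 'bb' as idx 4
Step 5: w='' (idx 0), next='a' -> output (0, 'a'), add 'a' as idx 5
Step 6: w='a' (idx 5), next='a' -> output (5, 'a'), add 'aa' as idx 6


Encoded: [(0, 'b'), (1, 'a'), (2, 'b'), (1, 'b'), (0, 'a'), (5, 'a')]


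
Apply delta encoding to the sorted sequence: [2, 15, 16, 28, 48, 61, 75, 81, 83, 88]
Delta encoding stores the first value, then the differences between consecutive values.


First value: 2
Deltas:
  15 - 2 = 13
  16 - 15 = 1
  28 - 16 = 12
  48 - 28 = 20
  61 - 48 = 13
  75 - 61 = 14
  81 - 75 = 6
  83 - 81 = 2
  88 - 83 = 5


Delta encoded: [2, 13, 1, 12, 20, 13, 14, 6, 2, 5]


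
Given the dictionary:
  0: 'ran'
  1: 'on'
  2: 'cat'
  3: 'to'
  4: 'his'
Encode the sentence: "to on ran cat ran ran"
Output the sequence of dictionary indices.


Look up each word in the dictionary:
  'to' -> 3
  'on' -> 1
  'ran' -> 0
  'cat' -> 2
  'ran' -> 0
  'ran' -> 0

Encoded: [3, 1, 0, 2, 0, 0]


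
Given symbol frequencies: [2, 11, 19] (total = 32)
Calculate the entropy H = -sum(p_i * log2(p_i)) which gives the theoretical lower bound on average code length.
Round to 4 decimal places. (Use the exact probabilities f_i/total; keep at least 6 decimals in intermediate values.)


Per-symbol terms -p_i * log2(p_i) with p_i = f_i/32:
  p = 2/32 = 0.062500: log2(p) = -4.000000, -p*log2(p) = 0.250000
  p = 11/32 = 0.343750: log2(p) = -1.540568, -p*log2(p) = 0.529570
  p = 19/32 = 0.593750: log2(p) = -0.752072, -p*log2(p) = 0.446543
H = 0.250000 + 0.529570 + 0.446543 = 1.226113

H = 1.2261 bits/symbol


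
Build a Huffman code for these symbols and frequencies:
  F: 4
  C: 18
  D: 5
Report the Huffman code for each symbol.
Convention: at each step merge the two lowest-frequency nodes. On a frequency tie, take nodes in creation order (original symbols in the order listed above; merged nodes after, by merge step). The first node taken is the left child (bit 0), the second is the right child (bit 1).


Huffman tree construction:
Step 1: Merge F(4) + D(5) = 9
Step 2: Merge (F+D)(9) + C(18) = 27
Read each symbol's code off the tree from the root (left child = 0, right child = 1).

Codes:
  F: 00 (length 2)
  C: 1 (length 1)
  D: 01 (length 2)
Average code length: 36/27 = 1.3333 bits/symbol


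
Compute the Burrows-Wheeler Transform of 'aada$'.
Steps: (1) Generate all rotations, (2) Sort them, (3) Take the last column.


Rotations (sorted):
  0: $aada -> last char: a
  1: a$aad -> last char: d
  2: aada$ -> last char: $
  3: ada$a -> last char: a
  4: da$aa -> last char: a


BWT = ad$aa


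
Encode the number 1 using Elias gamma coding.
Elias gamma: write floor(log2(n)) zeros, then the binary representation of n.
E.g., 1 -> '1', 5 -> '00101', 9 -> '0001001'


num_bits = floor(log2(1)) + 1 = 1
leading_zeros = num_bits - 1 = 0
binary(1) = 1

Elias gamma(1) = '' + '1' = 1 (1 bits)


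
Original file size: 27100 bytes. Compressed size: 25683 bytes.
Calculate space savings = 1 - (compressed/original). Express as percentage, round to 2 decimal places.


ratio = compressed/original = 25683/27100 = 0.947712
savings = 1 - ratio = 1 - 0.947712 = 0.052288
as a percentage: 0.052288 * 100 = 5.23%

Space savings = 1 - 25683/27100 = 5.23%


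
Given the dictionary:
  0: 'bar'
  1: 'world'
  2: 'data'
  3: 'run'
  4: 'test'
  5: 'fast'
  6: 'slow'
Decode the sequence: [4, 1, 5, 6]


Look up each index in the dictionary:
  4 -> 'test'
  1 -> 'world'
  5 -> 'fast'
  6 -> 'slow'

Decoded: "test world fast slow"


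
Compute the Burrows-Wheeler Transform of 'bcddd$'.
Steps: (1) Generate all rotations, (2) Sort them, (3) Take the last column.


Rotations (sorted):
  0: $bcddd -> last char: d
  1: bcddd$ -> last char: $
  2: cddd$b -> last char: b
  3: d$bcdd -> last char: d
  4: dd$bcd -> last char: d
  5: ddd$bc -> last char: c


BWT = d$bddc


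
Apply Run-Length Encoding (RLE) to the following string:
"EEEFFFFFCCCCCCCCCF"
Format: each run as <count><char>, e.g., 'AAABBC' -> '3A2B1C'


Scanning runs left to right:
  i=0: run of 'E' x 3 -> '3E'
  i=3: run of 'F' x 5 -> '5F'
  i=8: run of 'C' x 9 -> '9C'
  i=17: run of 'F' x 1 -> '1F'

RLE = 3E5F9C1F


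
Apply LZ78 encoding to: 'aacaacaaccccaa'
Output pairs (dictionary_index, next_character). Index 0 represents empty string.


LZ78 encoding steps:
Dictionary: {0: ''}
Step 1: w='' (idx 0), next='a' -> output (0, 'a'), add 'a' as idx 1
Step 2: w='a' (idx 1), next='c' -> output (1, 'c'), add 'ac' as idx 2
Step 3: w='a' (idx 1), next='a' -> output (1, 'a'), add 'aa' as idx 3
Step 4: w='' (idx 0), next='c' -> output (0, 'c'), add 'c' as idx 4
Step 5: w='aa' (idx 3), next='c' -> output (3, 'c'), add 'aac' as idx 5
Step 6: w='c' (idx 4), next='c' -> output (4, 'c'), add 'cc' as idx 6
Step 7: w='c' (idx 4), next='a' -> output (4, 'a'), add 'ca' as idx 7
Step 8: w='a' (idx 1), end of input -> output (1, '')


Encoded: [(0, 'a'), (1, 'c'), (1, 'a'), (0, 'c'), (3, 'c'), (4, 'c'), (4, 'a'), (1, '')]


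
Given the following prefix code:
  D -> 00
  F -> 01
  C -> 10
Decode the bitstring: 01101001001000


Decoding step by step:
Bits 01 -> F
Bits 10 -> C
Bits 10 -> C
Bits 01 -> F
Bits 00 -> D
Bits 10 -> C
Bits 00 -> D


Decoded message: FCCFDCD


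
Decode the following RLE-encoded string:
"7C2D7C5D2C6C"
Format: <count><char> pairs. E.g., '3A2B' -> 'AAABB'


Expanding each <count><char> pair:
  7C -> 'CCCCCCC'
  2D -> 'DD'
  7C -> 'CCCCCCC'
  5D -> 'DDDDD'
  2C -> 'CC'
  6C -> 'CCCCCC'

Decoded = CCCCCCCDDCCCCCCCDDDDDCCCCCCCC


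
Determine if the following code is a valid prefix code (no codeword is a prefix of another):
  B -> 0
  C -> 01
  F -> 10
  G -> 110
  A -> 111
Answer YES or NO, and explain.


Checking each pair (does one codeword prefix another?):
  B='0' vs C='01': prefix -- VIOLATION

NO -- this is NOT a valid prefix code. B (0) is a prefix of C (01).


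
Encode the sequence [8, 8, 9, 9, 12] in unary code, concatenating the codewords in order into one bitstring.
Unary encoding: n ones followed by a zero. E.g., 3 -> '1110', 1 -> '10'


Encode each number as n ones followed by a terminating 0:
  8 -> 111111110 (9 bits)
  8 -> 111111110 (9 bits)
  9 -> 1111111110 (10 bits)
  9 -> 1111111110 (10 bits)
  12 -> 1111111111110 (13 bits)
Total length = 9 + 9 + 10 + 10 + 13 = 51 bits.

Unary([8, 8, 9, 9, 12]) = 111111110111111110111111111011111111101111111111110 (51 bits)


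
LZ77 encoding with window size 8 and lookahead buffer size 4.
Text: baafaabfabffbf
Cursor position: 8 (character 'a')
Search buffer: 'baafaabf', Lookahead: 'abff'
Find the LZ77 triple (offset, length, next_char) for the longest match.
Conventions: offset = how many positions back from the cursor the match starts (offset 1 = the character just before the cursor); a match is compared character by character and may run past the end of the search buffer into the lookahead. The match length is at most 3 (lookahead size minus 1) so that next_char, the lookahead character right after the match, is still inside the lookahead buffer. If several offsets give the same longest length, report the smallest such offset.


Try each offset into the search buffer:
  offset=1 (pos 7, char 'f'): match length 0
  offset=2 (pos 6, char 'b'): match length 0
  offset=3 (pos 5, char 'a'): match length 3
  offset=4 (pos 4, char 'a'): match length 1
  offset=5 (pos 3, char 'f'): match length 0
  offset=6 (pos 2, char 'a'): match length 1
  offset=7 (pos 1, char 'a'): match length 1
  offset=8 (pos 0, char 'b'): match length 0
Longest match has length 3 at offset 3.
next_char = character at position 8 + 3 = 11 -> 'f'

Best match: offset=3, length=3 (matching 'abf' starting at position 5)
LZ77 triple: (3, 3, 'f')


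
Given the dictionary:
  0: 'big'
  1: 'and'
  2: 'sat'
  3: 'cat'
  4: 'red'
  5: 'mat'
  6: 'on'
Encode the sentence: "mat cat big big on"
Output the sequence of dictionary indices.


Look up each word in the dictionary:
  'mat' -> 5
  'cat' -> 3
  'big' -> 0
  'big' -> 0
  'on' -> 6

Encoded: [5, 3, 0, 0, 6]


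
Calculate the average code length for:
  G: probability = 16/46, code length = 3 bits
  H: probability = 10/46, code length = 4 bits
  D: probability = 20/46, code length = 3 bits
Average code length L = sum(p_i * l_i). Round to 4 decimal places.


Weighted contributions p_i * l_i:
  G: (16/46) * 3 = 48/46
  H: (10/46) * 4 = 40/46
  D: (20/46) * 3 = 60/46
Sum = (48 + 40 + 60)/46 = 148/46

L = 148/46 = 3.2174 bits/symbol


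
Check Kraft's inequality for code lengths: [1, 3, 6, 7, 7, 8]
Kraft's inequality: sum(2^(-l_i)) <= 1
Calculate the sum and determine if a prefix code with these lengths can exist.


Sum = 2^(-1) + 2^(-3) + 2^(-6) + 2^(-7) + 2^(-7) + 2^(-8)
    = 0.5 + 0.125 + 0.015625 + 0.0078125 + 0.0078125 + 0.00390625
    = 169/256 = 0.66015625
Since 0.66015625 <= 1, Kraft's inequality IS satisfied.
A prefix code with these lengths CAN exist.

Kraft sum = 0.66015625. Satisfied.


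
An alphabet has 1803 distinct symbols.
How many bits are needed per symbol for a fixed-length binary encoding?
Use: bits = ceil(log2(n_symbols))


log2(1803) = 10.8162
Bracket: 2^10 = 1024 < 1803 <= 2^11 = 2048
So ceil(log2(1803)) = 11

bits = ceil(log2(1803)) = ceil(10.8162) = 11 bits


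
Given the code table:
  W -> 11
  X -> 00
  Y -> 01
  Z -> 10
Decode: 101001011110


Decoding:
10 -> Z
10 -> Z
01 -> Y
01 -> Y
11 -> W
10 -> Z


Result: ZZYYWZ


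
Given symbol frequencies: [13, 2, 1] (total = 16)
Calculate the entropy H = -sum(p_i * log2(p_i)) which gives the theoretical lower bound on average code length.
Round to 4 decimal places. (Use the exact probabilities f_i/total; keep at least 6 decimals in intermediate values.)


Per-symbol terms -p_i * log2(p_i) with p_i = f_i/16:
  p = 13/16 = 0.812500: log2(p) = -0.299560, -p*log2(p) = 0.243393
  p = 2/16 = 0.125000: log2(p) = -3.000000, -p*log2(p) = 0.375000
  p = 1/16 = 0.062500: log2(p) = -4.000000, -p*log2(p) = 0.250000
H = 0.243393 + 0.375000 + 0.250000 = 0.868393

H = 0.8684 bits/symbol


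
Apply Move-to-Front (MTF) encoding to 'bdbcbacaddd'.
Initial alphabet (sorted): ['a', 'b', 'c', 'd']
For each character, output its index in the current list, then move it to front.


MTF encoding:
'b': index 1 in ['a', 'b', 'c', 'd'] -> ['b', 'a', 'c', 'd']
'd': index 3 in ['b', 'a', 'c', 'd'] -> ['d', 'b', 'a', 'c']
'b': index 1 in ['d', 'b', 'a', 'c'] -> ['b', 'd', 'a', 'c']
'c': index 3 in ['b', 'd', 'a', 'c'] -> ['c', 'b', 'd', 'a']
'b': index 1 in ['c', 'b', 'd', 'a'] -> ['b', 'c', 'd', 'a']
'a': index 3 in ['b', 'c', 'd', 'a'] -> ['a', 'b', 'c', 'd']
'c': index 2 in ['a', 'b', 'c', 'd'] -> ['c', 'a', 'b', 'd']
'a': index 1 in ['c', 'a', 'b', 'd'] -> ['a', 'c', 'b', 'd']
'd': index 3 in ['a', 'c', 'b', 'd'] -> ['d', 'a', 'c', 'b']
'd': index 0 in ['d', 'a', 'c', 'b'] -> ['d', 'a', 'c', 'b']
'd': index 0 in ['d', 'a', 'c', 'b'] -> ['d', 'a', 'c', 'b']


Output: [1, 3, 1, 3, 1, 3, 2, 1, 3, 0, 0]


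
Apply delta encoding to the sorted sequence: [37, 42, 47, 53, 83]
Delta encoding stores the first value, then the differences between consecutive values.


First value: 37
Deltas:
  42 - 37 = 5
  47 - 42 = 5
  53 - 47 = 6
  83 - 53 = 30


Delta encoded: [37, 5, 5, 6, 30]


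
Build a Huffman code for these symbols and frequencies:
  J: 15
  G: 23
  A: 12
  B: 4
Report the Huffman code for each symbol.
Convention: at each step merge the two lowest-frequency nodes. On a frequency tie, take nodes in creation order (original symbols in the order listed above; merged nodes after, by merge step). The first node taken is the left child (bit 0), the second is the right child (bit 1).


Huffman tree construction:
Step 1: Merge B(4) + A(12) = 16
Step 2: Merge J(15) + (B+A)(16) = 31
Step 3: Merge G(23) + (J+(B+A))(31) = 54
Read each symbol's code off the tree from the root (left child = 0, right child = 1).

Codes:
  J: 10 (length 2)
  G: 0 (length 1)
  A: 111 (length 3)
  B: 110 (length 3)
Average code length: 101/54 = 1.8704 bits/symbol


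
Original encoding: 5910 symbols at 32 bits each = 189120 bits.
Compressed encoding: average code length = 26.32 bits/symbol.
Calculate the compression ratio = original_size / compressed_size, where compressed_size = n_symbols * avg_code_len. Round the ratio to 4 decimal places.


original_size = n_symbols * orig_bits = 5910 * 32 = 189120 bits
compressed_size = n_symbols * avg_code_len = 5910 * 26.32 = 155551.2 bits
ratio = original_size / compressed_size = 189120 / 155551.2 = 1.2158

Compression ratio = 1.2158


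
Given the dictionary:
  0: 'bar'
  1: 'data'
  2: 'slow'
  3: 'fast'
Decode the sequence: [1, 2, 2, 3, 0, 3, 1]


Look up each index in the dictionary:
  1 -> 'data'
  2 -> 'slow'
  2 -> 'slow'
  3 -> 'fast'
  0 -> 'bar'
  3 -> 'fast'
  1 -> 'data'

Decoded: "data slow slow fast bar fast data"


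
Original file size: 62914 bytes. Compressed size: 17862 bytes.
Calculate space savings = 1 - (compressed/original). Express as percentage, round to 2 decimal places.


ratio = compressed/original = 17862/62914 = 0.283911
savings = 1 - ratio = 1 - 0.283911 = 0.716089
as a percentage: 0.716089 * 100 = 71.61%

Space savings = 1 - 17862/62914 = 71.61%


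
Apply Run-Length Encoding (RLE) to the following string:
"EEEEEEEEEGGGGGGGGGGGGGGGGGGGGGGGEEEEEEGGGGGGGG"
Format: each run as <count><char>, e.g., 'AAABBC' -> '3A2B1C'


Scanning runs left to right:
  i=0: run of 'E' x 9 -> '9E'
  i=9: run of 'G' x 23 -> '23G'
  i=32: run of 'E' x 6 -> '6E'
  i=38: run of 'G' x 8 -> '8G'

RLE = 9E23G6E8G


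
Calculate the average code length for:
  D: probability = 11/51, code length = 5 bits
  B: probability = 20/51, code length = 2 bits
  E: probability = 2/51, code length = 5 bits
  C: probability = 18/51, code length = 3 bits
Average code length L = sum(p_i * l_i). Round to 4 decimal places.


Weighted contributions p_i * l_i:
  D: (11/51) * 5 = 55/51
  B: (20/51) * 2 = 40/51
  E: (2/51) * 5 = 10/51
  C: (18/51) * 3 = 54/51
Sum = (55 + 40 + 10 + 54)/51 = 159/51

L = 159/51 = 3.1176 bits/symbol


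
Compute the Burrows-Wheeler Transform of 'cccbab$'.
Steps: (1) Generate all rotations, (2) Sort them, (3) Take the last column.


Rotations (sorted):
  0: $cccbab -> last char: b
  1: ab$cccb -> last char: b
  2: b$cccba -> last char: a
  3: bab$ccc -> last char: c
  4: cbab$cc -> last char: c
  5: ccbab$c -> last char: c
  6: cccbab$ -> last char: $


BWT = bbaccc$


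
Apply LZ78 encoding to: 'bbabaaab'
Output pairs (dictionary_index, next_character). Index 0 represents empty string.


LZ78 encoding steps:
Dictionary: {0: ''}
Step 1: w='' (idx 0), next='b' -> output (0, 'b'), add 'b' as idx 1
Step 2: w='b' (idx 1), next='a' -> output (1, 'a'), add 'ba' as idx 2
Step 3: w='ba' (idx 2), next='a' -> output (2, 'a'), add 'baa' as idx 3
Step 4: w='' (idx 0), next='a' -> output (0, 'a'), add 'a' as idx 4
Step 5: w='b' (idx 1), end of input -> output (1, '')


Encoded: [(0, 'b'), (1, 'a'), (2, 'a'), (0, 'a'), (1, '')]


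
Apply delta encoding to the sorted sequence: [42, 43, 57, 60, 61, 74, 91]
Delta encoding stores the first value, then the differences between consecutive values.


First value: 42
Deltas:
  43 - 42 = 1
  57 - 43 = 14
  60 - 57 = 3
  61 - 60 = 1
  74 - 61 = 13
  91 - 74 = 17


Delta encoded: [42, 1, 14, 3, 1, 13, 17]


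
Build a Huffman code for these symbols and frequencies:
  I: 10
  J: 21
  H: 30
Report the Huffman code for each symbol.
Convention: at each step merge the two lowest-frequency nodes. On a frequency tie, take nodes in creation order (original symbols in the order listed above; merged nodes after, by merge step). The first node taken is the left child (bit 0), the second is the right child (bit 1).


Huffman tree construction:
Step 1: Merge I(10) + J(21) = 31
Step 2: Merge H(30) + (I+J)(31) = 61
Read each symbol's code off the tree from the root (left child = 0, right child = 1).

Codes:
  I: 10 (length 2)
  J: 11 (length 2)
  H: 0 (length 1)
Average code length: 92/61 = 1.5082 bits/symbol


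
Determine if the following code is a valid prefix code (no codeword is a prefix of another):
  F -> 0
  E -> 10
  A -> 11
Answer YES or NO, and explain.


Checking each pair (does one codeword prefix another?):
  F='0' vs E='10': no prefix
  F='0' vs A='11': no prefix
  E='10' vs F='0': no prefix
  E='10' vs A='11': no prefix
  A='11' vs F='0': no prefix
  A='11' vs E='10': no prefix
No violation found over all pairs.

YES -- this is a valid prefix code. No codeword is a prefix of any other codeword.


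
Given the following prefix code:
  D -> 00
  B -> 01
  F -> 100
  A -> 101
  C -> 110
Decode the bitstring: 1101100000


Decoding step by step:
Bits 110 -> C
Bits 110 -> C
Bits 00 -> D
Bits 00 -> D


Decoded message: CCDD


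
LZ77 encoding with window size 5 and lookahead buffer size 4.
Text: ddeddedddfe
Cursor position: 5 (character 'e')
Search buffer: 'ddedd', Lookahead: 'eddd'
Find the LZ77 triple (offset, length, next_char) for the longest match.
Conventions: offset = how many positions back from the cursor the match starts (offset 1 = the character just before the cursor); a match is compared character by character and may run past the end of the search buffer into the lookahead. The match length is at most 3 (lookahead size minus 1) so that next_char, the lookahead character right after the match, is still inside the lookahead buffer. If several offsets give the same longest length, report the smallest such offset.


Try each offset into the search buffer:
  offset=1 (pos 4, char 'd'): match length 0
  offset=2 (pos 3, char 'd'): match length 0
  offset=3 (pos 2, char 'e'): match length 3
  offset=4 (pos 1, char 'd'): match length 0
  offset=5 (pos 0, char 'd'): match length 0
Longest match has length 3 at offset 3.
next_char = character at position 5 + 3 = 8 -> 'd'

Best match: offset=3, length=3 (matching 'edd' starting at position 2)
LZ77 triple: (3, 3, 'd')


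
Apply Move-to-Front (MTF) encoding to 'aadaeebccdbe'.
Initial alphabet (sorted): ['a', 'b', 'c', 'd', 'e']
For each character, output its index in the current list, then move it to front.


MTF encoding:
'a': index 0 in ['a', 'b', 'c', 'd', 'e'] -> ['a', 'b', 'c', 'd', 'e']
'a': index 0 in ['a', 'b', 'c', 'd', 'e'] -> ['a', 'b', 'c', 'd', 'e']
'd': index 3 in ['a', 'b', 'c', 'd', 'e'] -> ['d', 'a', 'b', 'c', 'e']
'a': index 1 in ['d', 'a', 'b', 'c', 'e'] -> ['a', 'd', 'b', 'c', 'e']
'e': index 4 in ['a', 'd', 'b', 'c', 'e'] -> ['e', 'a', 'd', 'b', 'c']
'e': index 0 in ['e', 'a', 'd', 'b', 'c'] -> ['e', 'a', 'd', 'b', 'c']
'b': index 3 in ['e', 'a', 'd', 'b', 'c'] -> ['b', 'e', 'a', 'd', 'c']
'c': index 4 in ['b', 'e', 'a', 'd', 'c'] -> ['c', 'b', 'e', 'a', 'd']
'c': index 0 in ['c', 'b', 'e', 'a', 'd'] -> ['c', 'b', 'e', 'a', 'd']
'd': index 4 in ['c', 'b', 'e', 'a', 'd'] -> ['d', 'c', 'b', 'e', 'a']
'b': index 2 in ['d', 'c', 'b', 'e', 'a'] -> ['b', 'd', 'c', 'e', 'a']
'e': index 3 in ['b', 'd', 'c', 'e', 'a'] -> ['e', 'b', 'd', 'c', 'a']


Output: [0, 0, 3, 1, 4, 0, 3, 4, 0, 4, 2, 3]


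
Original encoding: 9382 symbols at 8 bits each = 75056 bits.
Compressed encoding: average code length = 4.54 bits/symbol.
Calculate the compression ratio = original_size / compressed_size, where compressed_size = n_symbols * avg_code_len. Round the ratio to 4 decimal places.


original_size = n_symbols * orig_bits = 9382 * 8 = 75056 bits
compressed_size = n_symbols * avg_code_len = 9382 * 4.54 = 42594.28 bits
ratio = original_size / compressed_size = 75056 / 42594.28 = 1.7621

Compression ratio = 1.7621


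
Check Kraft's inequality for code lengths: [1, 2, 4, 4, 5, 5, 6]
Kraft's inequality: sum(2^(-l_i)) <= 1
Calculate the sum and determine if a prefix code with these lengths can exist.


Sum = 2^(-1) + 2^(-2) + 2^(-4) + 2^(-4) + 2^(-5) + 2^(-5) + 2^(-6)
    = 0.5 + 0.25 + 0.0625 + 0.0625 + 0.03125 + 0.03125 + 0.015625
    = 61/64 = 0.953125
Since 0.953125 <= 1, Kraft's inequality IS satisfied.
A prefix code with these lengths CAN exist.

Kraft sum = 0.953125. Satisfied.


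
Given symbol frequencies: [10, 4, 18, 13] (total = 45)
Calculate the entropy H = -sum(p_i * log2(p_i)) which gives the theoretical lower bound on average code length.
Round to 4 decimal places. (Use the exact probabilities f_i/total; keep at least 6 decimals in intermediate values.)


Per-symbol terms -p_i * log2(p_i) with p_i = f_i/45:
  p = 10/45 = 0.222222: log2(p) = -2.169925, -p*log2(p) = 0.482206
  p = 4/45 = 0.088889: log2(p) = -3.491853, -p*log2(p) = 0.310387
  p = 18/45 = 0.400000: log2(p) = -1.321928, -p*log2(p) = 0.528771
  p = 13/45 = 0.288889: log2(p) = -1.791413, -p*log2(p) = 0.517519
H = 0.482206 + 0.310387 + 0.528771 + 0.517519 = 1.838883

H = 1.8389 bits/symbol


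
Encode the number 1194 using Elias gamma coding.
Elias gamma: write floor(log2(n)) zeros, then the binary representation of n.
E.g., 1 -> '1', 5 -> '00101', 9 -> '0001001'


num_bits = floor(log2(1194)) + 1 = 11
leading_zeros = num_bits - 1 = 10
binary(1194) = 10010101010

Elias gamma(1194) = '0000000000' + '10010101010' = 000000000010010101010 (21 bits)


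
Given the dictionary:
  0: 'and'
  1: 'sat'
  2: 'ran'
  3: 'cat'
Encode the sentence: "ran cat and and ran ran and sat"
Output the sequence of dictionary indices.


Look up each word in the dictionary:
  'ran' -> 2
  'cat' -> 3
  'and' -> 0
  'and' -> 0
  'ran' -> 2
  'ran' -> 2
  'and' -> 0
  'sat' -> 1

Encoded: [2, 3, 0, 0, 2, 2, 0, 1]


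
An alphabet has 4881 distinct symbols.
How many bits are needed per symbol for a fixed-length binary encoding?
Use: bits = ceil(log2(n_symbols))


log2(4881) = 12.253
Bracket: 2^12 = 4096 < 4881 <= 2^13 = 8192
So ceil(log2(4881)) = 13

bits = ceil(log2(4881)) = ceil(12.253) = 13 bits


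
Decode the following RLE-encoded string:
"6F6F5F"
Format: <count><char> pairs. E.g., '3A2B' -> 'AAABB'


Expanding each <count><char> pair:
  6F -> 'FFFFFF'
  6F -> 'FFFFFF'
  5F -> 'FFFFF'

Decoded = FFFFFFFFFFFFFFFFF


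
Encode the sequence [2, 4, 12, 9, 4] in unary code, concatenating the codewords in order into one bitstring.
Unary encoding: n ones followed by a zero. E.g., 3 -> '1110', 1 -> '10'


Encode each number as n ones followed by a terminating 0:
  2 -> 110 (3 bits)
  4 -> 11110 (5 bits)
  12 -> 1111111111110 (13 bits)
  9 -> 1111111110 (10 bits)
  4 -> 11110 (5 bits)
Total length = 3 + 5 + 13 + 10 + 5 = 36 bits.

Unary([2, 4, 12, 9, 4]) = 110111101111111111110111111111011110 (36 bits)


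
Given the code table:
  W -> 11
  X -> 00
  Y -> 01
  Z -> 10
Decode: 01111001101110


Decoding:
01 -> Y
11 -> W
10 -> Z
01 -> Y
10 -> Z
11 -> W
10 -> Z


Result: YWZYZWZ


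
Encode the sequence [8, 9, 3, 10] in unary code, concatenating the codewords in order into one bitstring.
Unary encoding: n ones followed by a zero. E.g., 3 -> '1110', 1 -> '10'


Encode each number as n ones followed by a terminating 0:
  8 -> 111111110 (9 bits)
  9 -> 1111111110 (10 bits)
  3 -> 1110 (4 bits)
  10 -> 11111111110 (11 bits)
Total length = 9 + 10 + 4 + 11 = 34 bits.

Unary([8, 9, 3, 10]) = 1111111101111111110111011111111110 (34 bits)


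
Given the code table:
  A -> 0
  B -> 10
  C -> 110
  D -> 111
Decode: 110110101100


Decoding:
110 -> C
110 -> C
10 -> B
110 -> C
0 -> A


Result: CCBCA


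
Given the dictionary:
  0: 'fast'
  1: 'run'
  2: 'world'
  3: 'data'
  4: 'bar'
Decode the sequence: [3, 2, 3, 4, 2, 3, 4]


Look up each index in the dictionary:
  3 -> 'data'
  2 -> 'world'
  3 -> 'data'
  4 -> 'bar'
  2 -> 'world'
  3 -> 'data'
  4 -> 'bar'

Decoded: "data world data bar world data bar"


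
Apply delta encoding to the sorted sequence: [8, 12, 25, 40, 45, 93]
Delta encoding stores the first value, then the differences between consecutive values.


First value: 8
Deltas:
  12 - 8 = 4
  25 - 12 = 13
  40 - 25 = 15
  45 - 40 = 5
  93 - 45 = 48


Delta encoded: [8, 4, 13, 15, 5, 48]


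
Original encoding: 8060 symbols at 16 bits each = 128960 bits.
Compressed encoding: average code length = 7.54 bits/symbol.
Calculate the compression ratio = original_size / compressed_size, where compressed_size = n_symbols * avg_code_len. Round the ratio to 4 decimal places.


original_size = n_symbols * orig_bits = 8060 * 16 = 128960 bits
compressed_size = n_symbols * avg_code_len = 8060 * 7.54 = 60772.4 bits
ratio = original_size / compressed_size = 128960 / 60772.4 = 2.122

Compression ratio = 2.122


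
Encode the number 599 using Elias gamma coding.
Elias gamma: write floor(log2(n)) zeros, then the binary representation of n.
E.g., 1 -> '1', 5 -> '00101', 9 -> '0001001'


num_bits = floor(log2(599)) + 1 = 10
leading_zeros = num_bits - 1 = 9
binary(599) = 1001010111

Elias gamma(599) = '000000000' + '1001010111' = 0000000001001010111 (19 bits)


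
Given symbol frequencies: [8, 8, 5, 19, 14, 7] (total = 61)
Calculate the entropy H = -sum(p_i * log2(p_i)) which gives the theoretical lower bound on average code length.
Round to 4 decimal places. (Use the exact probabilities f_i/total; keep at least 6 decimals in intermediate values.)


Per-symbol terms -p_i * log2(p_i) with p_i = f_i/61:
  p = 8/61 = 0.131148: log2(p) = -2.930737, -p*log2(p) = 0.384359
  p = 8/61 = 0.131148: log2(p) = -2.930737, -p*log2(p) = 0.384359
  p = 5/61 = 0.081967: log2(p) = -3.608809, -p*log2(p) = 0.295804
  p = 19/61 = 0.311475: log2(p) = -1.682810, -p*log2(p) = 0.524154
  p = 14/61 = 0.229508: log2(p) = -2.123382, -p*log2(p) = 0.487334
  p = 7/61 = 0.114754: log2(p) = -3.123382, -p*log2(p) = 0.358421
H = 0.384359 + 0.384359 + 0.295804 + 0.524154 + 0.487334 + 0.358421 = 2.434431

H = 2.4344 bits/symbol


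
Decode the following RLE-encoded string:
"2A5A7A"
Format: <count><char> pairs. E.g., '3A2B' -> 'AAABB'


Expanding each <count><char> pair:
  2A -> 'AA'
  5A -> 'AAAAA'
  7A -> 'AAAAAAA'

Decoded = AAAAAAAAAAAAAA


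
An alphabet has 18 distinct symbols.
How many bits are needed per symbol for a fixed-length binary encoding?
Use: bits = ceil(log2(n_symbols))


log2(18) = 4.1699
Bracket: 2^4 = 16 < 18 <= 2^5 = 32
So ceil(log2(18)) = 5

bits = ceil(log2(18)) = ceil(4.1699) = 5 bits


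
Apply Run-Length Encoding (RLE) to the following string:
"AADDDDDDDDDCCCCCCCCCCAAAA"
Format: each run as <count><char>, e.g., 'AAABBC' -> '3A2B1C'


Scanning runs left to right:
  i=0: run of 'A' x 2 -> '2A'
  i=2: run of 'D' x 9 -> '9D'
  i=11: run of 'C' x 10 -> '10C'
  i=21: run of 'A' x 4 -> '4A'

RLE = 2A9D10C4A


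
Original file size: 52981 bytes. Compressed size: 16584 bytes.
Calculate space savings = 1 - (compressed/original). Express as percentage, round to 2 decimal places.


ratio = compressed/original = 16584/52981 = 0.313018
savings = 1 - ratio = 1 - 0.313018 = 0.686982
as a percentage: 0.686982 * 100 = 68.7%

Space savings = 1 - 16584/52981 = 68.7%


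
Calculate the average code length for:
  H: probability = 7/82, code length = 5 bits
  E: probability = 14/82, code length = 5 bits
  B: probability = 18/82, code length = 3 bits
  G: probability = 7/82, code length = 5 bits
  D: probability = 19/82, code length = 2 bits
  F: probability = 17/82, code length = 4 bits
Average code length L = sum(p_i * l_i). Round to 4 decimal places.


Weighted contributions p_i * l_i:
  H: (7/82) * 5 = 35/82
  E: (14/82) * 5 = 70/82
  B: (18/82) * 3 = 54/82
  G: (7/82) * 5 = 35/82
  D: (19/82) * 2 = 38/82
  F: (17/82) * 4 = 68/82
Sum = (35 + 70 + 54 + 35 + 38 + 68)/82 = 300/82

L = 300/82 = 3.6585 bits/symbol


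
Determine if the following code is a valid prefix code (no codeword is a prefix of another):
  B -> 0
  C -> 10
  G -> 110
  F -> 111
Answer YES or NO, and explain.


Checking each pair (does one codeword prefix another?):
  B='0' vs C='10': no prefix
  B='0' vs G='110': no prefix
  B='0' vs F='111': no prefix
  C='10' vs B='0': no prefix
  C='10' vs G='110': no prefix
  C='10' vs F='111': no prefix
  G='110' vs B='0': no prefix
  G='110' vs C='10': no prefix
  G='110' vs F='111': no prefix
  F='111' vs B='0': no prefix
  F='111' vs C='10': no prefix
  F='111' vs G='110': no prefix
No violation found over all pairs.

YES -- this is a valid prefix code. No codeword is a prefix of any other codeword.


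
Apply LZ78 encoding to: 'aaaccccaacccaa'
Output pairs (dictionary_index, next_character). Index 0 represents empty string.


LZ78 encoding steps:
Dictionary: {0: ''}
Step 1: w='' (idx 0), next='a' -> output (0, 'a'), add 'a' as idx 1
Step 2: w='a' (idx 1), next='a' -> output (1, 'a'), add 'aa' as idx 2
Step 3: w='' (idx 0), next='c' -> output (0, 'c'), add 'c' as idx 3
Step 4: w='c' (idx 3), next='c' -> output (3, 'c'), add 'cc' as idx 4
Step 5: w='c' (idx 3), next='a' -> output (3, 'a'), add 'ca' as idx 5
Step 6: w='a' (idx 1), next='c' -> output (1, 'c'), add 'ac' as idx 6
Step 7: w='cc' (idx 4), next='a' -> output (4, 'a'), add 'cca' as idx 7
Step 8: w='a' (idx 1), end of input -> output (1, '')


Encoded: [(0, 'a'), (1, 'a'), (0, 'c'), (3, 'c'), (3, 'a'), (1, 'c'), (4, 'a'), (1, '')]


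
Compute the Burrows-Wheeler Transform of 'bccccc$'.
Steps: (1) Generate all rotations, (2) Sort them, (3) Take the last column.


Rotations (sorted):
  0: $bccccc -> last char: c
  1: bccccc$ -> last char: $
  2: c$bcccc -> last char: c
  3: cc$bccc -> last char: c
  4: ccc$bcc -> last char: c
  5: cccc$bc -> last char: c
  6: ccccc$b -> last char: b


BWT = c$ccccb


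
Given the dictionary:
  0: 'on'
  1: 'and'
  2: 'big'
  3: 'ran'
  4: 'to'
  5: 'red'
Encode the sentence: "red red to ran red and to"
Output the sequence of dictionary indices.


Look up each word in the dictionary:
  'red' -> 5
  'red' -> 5
  'to' -> 4
  'ran' -> 3
  'red' -> 5
  'and' -> 1
  'to' -> 4

Encoded: [5, 5, 4, 3, 5, 1, 4]


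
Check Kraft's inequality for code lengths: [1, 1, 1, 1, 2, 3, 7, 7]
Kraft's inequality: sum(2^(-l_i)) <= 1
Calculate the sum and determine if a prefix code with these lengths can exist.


Sum = 2^(-1) + 2^(-1) + 2^(-1) + 2^(-1) + 2^(-2) + 2^(-3) + 2^(-7) + 2^(-7)
    = 0.5 + 0.5 + 0.5 + 0.5 + 0.25 + 0.125 + 0.0078125 + 0.0078125
    = 306/128 = 2.390625
Since 2.390625 > 1, Kraft's inequality is NOT satisfied.
A prefix code with these lengths CANNOT exist.

Kraft sum = 2.390625. Not satisfied.


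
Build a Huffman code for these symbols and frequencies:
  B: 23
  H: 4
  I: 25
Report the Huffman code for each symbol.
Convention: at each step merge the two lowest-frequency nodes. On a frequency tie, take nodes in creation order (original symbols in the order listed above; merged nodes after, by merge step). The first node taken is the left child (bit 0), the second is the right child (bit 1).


Huffman tree construction:
Step 1: Merge H(4) + B(23) = 27
Step 2: Merge I(25) + (H+B)(27) = 52
Read each symbol's code off the tree from the root (left child = 0, right child = 1).

Codes:
  B: 11 (length 2)
  H: 10 (length 2)
  I: 0 (length 1)
Average code length: 79/52 = 1.5192 bits/symbol


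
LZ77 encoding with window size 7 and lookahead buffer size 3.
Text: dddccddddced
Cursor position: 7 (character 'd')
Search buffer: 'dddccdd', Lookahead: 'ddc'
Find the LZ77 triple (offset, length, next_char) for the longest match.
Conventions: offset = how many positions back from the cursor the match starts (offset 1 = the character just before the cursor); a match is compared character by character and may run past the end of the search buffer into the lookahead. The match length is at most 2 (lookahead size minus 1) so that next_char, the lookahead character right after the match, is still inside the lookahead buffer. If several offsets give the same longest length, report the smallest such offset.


Try each offset into the search buffer:
  offset=1 (pos 6, char 'd'): match length 2
  offset=2 (pos 5, char 'd'): match length 2
  offset=3 (pos 4, char 'c'): match length 0
  offset=4 (pos 3, char 'c'): match length 0
  offset=5 (pos 2, char 'd'): match length 1
  offset=6 (pos 1, char 'd'): match length 2
  offset=7 (pos 0, char 'd'): match length 2
Longest match has length 2, found at offsets 1, 2, 6, 7; take the smallest, offset 1.
next_char = character at position 7 + 2 = 9 -> 'c'

Best match: offset=1, length=2 (matching 'dd' starting at position 6)
LZ77 triple: (1, 2, 'c')


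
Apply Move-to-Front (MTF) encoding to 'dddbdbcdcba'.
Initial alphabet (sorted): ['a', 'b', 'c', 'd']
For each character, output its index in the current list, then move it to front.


MTF encoding:
'd': index 3 in ['a', 'b', 'c', 'd'] -> ['d', 'a', 'b', 'c']
'd': index 0 in ['d', 'a', 'b', 'c'] -> ['d', 'a', 'b', 'c']
'd': index 0 in ['d', 'a', 'b', 'c'] -> ['d', 'a', 'b', 'c']
'b': index 2 in ['d', 'a', 'b', 'c'] -> ['b', 'd', 'a', 'c']
'd': index 1 in ['b', 'd', 'a', 'c'] -> ['d', 'b', 'a', 'c']
'b': index 1 in ['d', 'b', 'a', 'c'] -> ['b', 'd', 'a', 'c']
'c': index 3 in ['b', 'd', 'a', 'c'] -> ['c', 'b', 'd', 'a']
'd': index 2 in ['c', 'b', 'd', 'a'] -> ['d', 'c', 'b', 'a']
'c': index 1 in ['d', 'c', 'b', 'a'] -> ['c', 'd', 'b', 'a']
'b': index 2 in ['c', 'd', 'b', 'a'] -> ['b', 'c', 'd', 'a']
'a': index 3 in ['b', 'c', 'd', 'a'] -> ['a', 'b', 'c', 'd']


Output: [3, 0, 0, 2, 1, 1, 3, 2, 1, 2, 3]


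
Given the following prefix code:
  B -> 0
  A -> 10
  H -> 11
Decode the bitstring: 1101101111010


Decoding step by step:
Bits 11 -> H
Bits 0 -> B
Bits 11 -> H
Bits 0 -> B
Bits 11 -> H
Bits 11 -> H
Bits 0 -> B
Bits 10 -> A


Decoded message: HBHBHHBA


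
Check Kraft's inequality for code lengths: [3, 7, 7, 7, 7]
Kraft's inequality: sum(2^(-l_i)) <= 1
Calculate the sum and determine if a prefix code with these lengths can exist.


Sum = 2^(-3) + 2^(-7) + 2^(-7) + 2^(-7) + 2^(-7)
    = 0.125 + 0.0078125 + 0.0078125 + 0.0078125 + 0.0078125
    = 20/128 = 0.15625
Since 0.15625 <= 1, Kraft's inequality IS satisfied.
A prefix code with these lengths CAN exist.

Kraft sum = 0.15625. Satisfied.
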